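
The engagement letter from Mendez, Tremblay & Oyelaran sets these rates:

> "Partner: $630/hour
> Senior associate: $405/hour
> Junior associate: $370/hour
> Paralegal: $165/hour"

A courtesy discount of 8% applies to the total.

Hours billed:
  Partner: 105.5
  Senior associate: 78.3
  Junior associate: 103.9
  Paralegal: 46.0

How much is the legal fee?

Partner: 105.5 × $630 = $66,465.00
Senior associate: 78.3 × $405 = $31,711.50
Junior associate: 103.9 × $370 = $38,443.00
Paralegal: 46.0 × $165 = $7,590.00
Subtotal: $144,209.50
Less 8% discount: −$11,536.76
Total: $144,209.50 − $11,536.76 = $132,672.74

$132,672.74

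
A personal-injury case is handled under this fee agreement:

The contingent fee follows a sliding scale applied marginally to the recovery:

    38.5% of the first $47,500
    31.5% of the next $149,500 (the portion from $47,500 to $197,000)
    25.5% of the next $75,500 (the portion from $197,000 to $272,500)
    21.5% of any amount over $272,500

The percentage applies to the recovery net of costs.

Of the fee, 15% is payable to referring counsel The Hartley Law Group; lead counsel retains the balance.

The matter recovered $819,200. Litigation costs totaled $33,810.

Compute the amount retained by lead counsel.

$165,668.27

Fee base (net of costs): $819,200 − $33,810 = $785,390
First $47,500 at 38.5% = $18,287.50
Next $149,500 at 31.5% = $47,092.50
Next $75,500 at 25.5% = $19,252.50
Remaining $512,890 at 21.5% = $110,271.35
Fee: $18,287.50 + $47,092.50 + $19,252.50 + $110,271.35 = $194,903.85
Referral share: 15% of $194,903.85 = $29,235.58; lead counsel retains $194,903.85 − $29,235.58 = $165,668.27.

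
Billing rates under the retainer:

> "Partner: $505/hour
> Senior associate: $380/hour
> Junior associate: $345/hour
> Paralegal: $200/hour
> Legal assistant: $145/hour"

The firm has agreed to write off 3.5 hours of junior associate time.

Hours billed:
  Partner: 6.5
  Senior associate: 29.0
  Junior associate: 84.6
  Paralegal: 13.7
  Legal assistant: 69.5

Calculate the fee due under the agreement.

Partner: 6.5 × $505 = $3,282.50
Senior associate: 29.0 × $380 = $11,020.00
Junior associate: 84.6 × $345 = $29,187.00
Paralegal: 13.7 × $200 = $2,740.00
Legal assistant: 69.5 × $145 = $10,077.50
Subtotal: $56,307.00
Write-off: 3.5 × $345 = $1,207.50
Total: $56,307.00 − $1,207.50 = $55,099.50

$55,099.50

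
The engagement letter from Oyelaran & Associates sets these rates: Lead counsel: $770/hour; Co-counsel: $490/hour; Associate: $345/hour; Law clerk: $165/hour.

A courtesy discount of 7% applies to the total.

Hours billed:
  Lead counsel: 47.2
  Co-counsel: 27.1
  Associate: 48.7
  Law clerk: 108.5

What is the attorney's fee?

Lead counsel: 47.2 × $770 = $36,344.00
Co-counsel: 27.1 × $490 = $13,279.00
Associate: 48.7 × $345 = $16,801.50
Law clerk: 108.5 × $165 = $17,902.50
Subtotal: $84,327.00
Less 7% discount: −$5,902.89
Total: $84,327.00 − $5,902.89 = $78,424.11

$78,424.11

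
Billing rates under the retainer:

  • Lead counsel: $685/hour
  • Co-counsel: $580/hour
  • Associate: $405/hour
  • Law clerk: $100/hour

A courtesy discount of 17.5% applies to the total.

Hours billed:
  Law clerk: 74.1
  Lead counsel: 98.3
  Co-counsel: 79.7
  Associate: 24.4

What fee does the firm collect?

Lead counsel: 98.3 × $685 = $67,335.50
Co-counsel: 79.7 × $580 = $46,226.00
Associate: 24.4 × $405 = $9,882.00
Law clerk: 74.1 × $100 = $7,410.00
Subtotal: $130,853.50
Less 17.5% discount: −$22,899.36
Total: $130,853.50 − $22,899.36 = $107,954.14

$107,954.14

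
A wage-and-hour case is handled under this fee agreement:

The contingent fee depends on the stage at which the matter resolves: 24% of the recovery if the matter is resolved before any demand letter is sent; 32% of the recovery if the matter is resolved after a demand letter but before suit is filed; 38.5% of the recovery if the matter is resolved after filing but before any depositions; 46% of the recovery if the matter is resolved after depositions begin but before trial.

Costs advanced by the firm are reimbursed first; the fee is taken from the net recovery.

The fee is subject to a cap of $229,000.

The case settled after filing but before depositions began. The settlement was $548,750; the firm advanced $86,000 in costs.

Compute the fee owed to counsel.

$178,158.75

Fee base (net of costs): $548,750 − $86,000 = $462,750
The matter settled after filing but before depositions began, so the 38.5% rate applies.
$462,750 × 38.5% = $178,158.75
$178,158.75 is under the $229,000 cap.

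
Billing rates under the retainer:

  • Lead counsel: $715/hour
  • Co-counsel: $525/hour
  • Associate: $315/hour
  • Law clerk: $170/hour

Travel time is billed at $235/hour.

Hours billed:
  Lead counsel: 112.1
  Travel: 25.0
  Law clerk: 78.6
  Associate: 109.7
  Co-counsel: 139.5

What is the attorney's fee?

$207,181.50

Lead counsel: 112.1 × $715 = $80,151.50
Co-counsel: 139.5 × $525 = $73,237.50
Associate: 109.7 × $315 = $34,555.50
Law clerk: 78.6 × $170 = $13,362.00
Subtotal: $80,151.50 + $73,237.50 + $34,555.50 + $13,362.00 = $201,306.50
Travel: 25.0 × $235 = $5,875.00
Total: $201,306.50 + $5,875.00 = $207,181.50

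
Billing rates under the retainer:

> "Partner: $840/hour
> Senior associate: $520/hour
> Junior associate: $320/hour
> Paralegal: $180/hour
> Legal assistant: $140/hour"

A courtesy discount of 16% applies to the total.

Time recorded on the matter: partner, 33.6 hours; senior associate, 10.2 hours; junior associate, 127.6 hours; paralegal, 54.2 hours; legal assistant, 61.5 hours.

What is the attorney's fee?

Partner: 33.6 × $840 = $28,224.00
Senior associate: 10.2 × $520 = $5,304.00
Junior associate: 127.6 × $320 = $40,832.00
Paralegal: 54.2 × $180 = $9,756.00
Legal assistant: 61.5 × $140 = $8,610.00
Subtotal: $92,726.00
Less 16% discount: −$14,836.16
Total: $92,726.00 − $14,836.16 = $77,889.84

$77,889.84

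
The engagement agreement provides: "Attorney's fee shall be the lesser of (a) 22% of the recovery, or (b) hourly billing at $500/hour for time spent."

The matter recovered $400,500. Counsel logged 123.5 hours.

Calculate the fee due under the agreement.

$61,750.00

(a) 22% of $400,500 = $88,110.00
(b) 123.5 × $500 = $61,750.00
The lesser is (b): $61,750.00.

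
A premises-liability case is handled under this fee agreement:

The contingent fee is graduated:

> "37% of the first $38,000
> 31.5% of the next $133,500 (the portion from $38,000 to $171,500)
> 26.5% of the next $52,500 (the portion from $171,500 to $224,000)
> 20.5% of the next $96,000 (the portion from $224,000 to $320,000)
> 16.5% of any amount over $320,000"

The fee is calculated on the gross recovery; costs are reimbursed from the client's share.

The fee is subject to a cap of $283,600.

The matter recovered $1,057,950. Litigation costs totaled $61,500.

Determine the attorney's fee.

Fee base is the gross recovery, $1,057,950; costs are reimbursed separately.
First $38,000 at 37% = $14,060.00
Next $133,500 at 31.5% = $42,052.50
Next $52,500 at 26.5% = $13,912.50
Next $96,000 at 20.5% = $19,680.00
Remaining $737,950 at 16.5% = $121,761.75
Fee: $14,060.00 + $42,052.50 + $13,912.50 + $19,680.00 + $121,761.75 = $211,466.75
$211,466.75 is under the $283,600 cap.

$211,466.75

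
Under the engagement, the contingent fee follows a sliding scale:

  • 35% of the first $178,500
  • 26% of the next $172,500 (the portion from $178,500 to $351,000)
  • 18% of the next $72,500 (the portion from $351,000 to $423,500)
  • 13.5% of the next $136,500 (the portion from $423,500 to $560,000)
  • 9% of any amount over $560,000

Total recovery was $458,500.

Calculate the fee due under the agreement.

First $178,500 at 35% = $62,475.00
Next $172,500 at 26% = $44,850.00
Next $72,500 at 18% = $13,050.00
Remaining $35,000 at 13.5% = $4,725.00
Fee: $62,475.00 + $44,850.00 + $13,050.00 + $4,725.00 = $125,100.00

$125,100.00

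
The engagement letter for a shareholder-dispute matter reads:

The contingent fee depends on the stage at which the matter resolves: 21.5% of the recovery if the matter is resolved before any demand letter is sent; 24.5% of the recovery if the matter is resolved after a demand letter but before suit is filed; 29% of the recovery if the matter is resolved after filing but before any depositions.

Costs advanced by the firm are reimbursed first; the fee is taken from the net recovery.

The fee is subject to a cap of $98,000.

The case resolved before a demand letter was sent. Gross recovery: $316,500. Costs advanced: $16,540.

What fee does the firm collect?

$64,491.40

Fee base (net of costs): $316,500 − $16,540 = $299,960
The matter resolved before a demand letter was sent, so the 21.5% rate applies.
$299,960 × 21.5% = $64,491.40
$64,491.40 is under the $98,000 cap.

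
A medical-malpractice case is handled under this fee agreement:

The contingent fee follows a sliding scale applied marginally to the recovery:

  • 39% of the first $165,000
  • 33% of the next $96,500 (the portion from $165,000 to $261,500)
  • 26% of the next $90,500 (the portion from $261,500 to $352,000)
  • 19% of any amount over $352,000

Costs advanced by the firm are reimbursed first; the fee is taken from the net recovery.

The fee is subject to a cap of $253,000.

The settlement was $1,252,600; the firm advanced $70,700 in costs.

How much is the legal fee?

Fee base (net of costs): $1,252,600 − $70,700 = $1,181,900
First $165,000 at 39% = $64,350.00
Next $96,500 at 33% = $31,845.00
Next $90,500 at 26% = $23,530.00
Remaining $829,900 at 19% = $157,681.00
Fee: $64,350.00 + $31,845.00 + $23,530.00 + $157,681.00 = $277,406.00
$277,406.00 exceeds the $253,000 cap, so the fee is capped at $253,000.00.

$253,000.00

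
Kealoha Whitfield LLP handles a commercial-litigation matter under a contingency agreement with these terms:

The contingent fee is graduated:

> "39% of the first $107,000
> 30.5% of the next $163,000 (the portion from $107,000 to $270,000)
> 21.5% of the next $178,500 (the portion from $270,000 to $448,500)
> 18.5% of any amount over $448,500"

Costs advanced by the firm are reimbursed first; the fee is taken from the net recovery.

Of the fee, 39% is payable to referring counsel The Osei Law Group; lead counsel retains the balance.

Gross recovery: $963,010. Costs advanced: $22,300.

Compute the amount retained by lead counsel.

Fee base (net of costs): $963,010 − $22,300 = $940,710
First $107,000 at 39% = $41,730.00
Next $163,000 at 30.5% = $49,715.00
Next $178,500 at 21.5% = $38,377.50
Remaining $492,210 at 18.5% = $91,058.85
Fee: $41,730.00 + $49,715.00 + $38,377.50 + $91,058.85 = $220,881.35
Referral share: 39% of $220,881.35 = $86,143.73; lead counsel retains $220,881.35 − $86,143.73 = $134,737.62.

$134,737.62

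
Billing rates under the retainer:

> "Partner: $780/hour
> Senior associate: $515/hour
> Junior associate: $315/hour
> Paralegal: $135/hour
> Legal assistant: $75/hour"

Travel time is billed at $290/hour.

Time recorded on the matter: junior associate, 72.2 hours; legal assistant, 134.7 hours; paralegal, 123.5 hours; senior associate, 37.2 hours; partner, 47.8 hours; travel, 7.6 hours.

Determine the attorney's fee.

Partner: 47.8 × $780 = $37,284.00
Senior associate: 37.2 × $515 = $19,158.00
Junior associate: 72.2 × $315 = $22,743.00
Paralegal: 123.5 × $135 = $16,672.50
Legal assistant: 134.7 × $75 = $10,102.50
Subtotal: $37,284.00 + $19,158.00 + $22,743.00 + $16,672.50 + $10,102.50 = $105,960.00
Travel: 7.6 × $290 = $2,204.00
Total: $105,960.00 + $2,204.00 = $108,164.00

$108,164.00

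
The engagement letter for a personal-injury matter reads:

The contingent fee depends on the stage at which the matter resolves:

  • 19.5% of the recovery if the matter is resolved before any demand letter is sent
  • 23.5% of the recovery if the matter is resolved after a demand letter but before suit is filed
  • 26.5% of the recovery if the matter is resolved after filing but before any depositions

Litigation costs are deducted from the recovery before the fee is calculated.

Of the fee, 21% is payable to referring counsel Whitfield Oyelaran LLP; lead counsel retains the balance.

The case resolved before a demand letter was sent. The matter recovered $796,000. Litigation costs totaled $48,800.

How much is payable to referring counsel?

$30,597.84

Fee base (net of costs): $796,000 − $48,800 = $747,200
The matter resolved before a demand letter was sent, so the 19.5% rate applies.
$747,200 × 19.5% = $145,704.00
Referral share: 21% of $145,704.00 = $30,597.84; lead counsel retains $145,704.00 − $30,597.84 = $115,106.16.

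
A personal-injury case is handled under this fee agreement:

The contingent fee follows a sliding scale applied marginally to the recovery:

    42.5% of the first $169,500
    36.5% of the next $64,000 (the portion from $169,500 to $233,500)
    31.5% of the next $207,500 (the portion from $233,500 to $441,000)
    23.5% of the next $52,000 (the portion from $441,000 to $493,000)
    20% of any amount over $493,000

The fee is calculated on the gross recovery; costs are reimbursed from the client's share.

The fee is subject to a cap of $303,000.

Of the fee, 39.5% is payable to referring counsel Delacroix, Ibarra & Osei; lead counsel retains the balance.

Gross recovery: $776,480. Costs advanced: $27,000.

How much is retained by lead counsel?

Fee base is the gross recovery, $776,480; costs are reimbursed separately.
First $169,500 at 42.5% = $72,037.50
Next $64,000 at 36.5% = $23,360.00
Next $207,500 at 31.5% = $65,362.50
Next $52,000 at 23.5% = $12,220.00
Remaining $283,480 at 20% = $56,696.00
Fee: $72,037.50 + $23,360.00 + $65,362.50 + $12,220.00 + $56,696.00 = $229,676.00
$229,676.00 is under the $303,000 cap.
Referral share: 39.5% of $229,676.00 = $90,722.02; lead counsel retains $229,676.00 − $90,722.02 = $138,953.98.

$138,953.98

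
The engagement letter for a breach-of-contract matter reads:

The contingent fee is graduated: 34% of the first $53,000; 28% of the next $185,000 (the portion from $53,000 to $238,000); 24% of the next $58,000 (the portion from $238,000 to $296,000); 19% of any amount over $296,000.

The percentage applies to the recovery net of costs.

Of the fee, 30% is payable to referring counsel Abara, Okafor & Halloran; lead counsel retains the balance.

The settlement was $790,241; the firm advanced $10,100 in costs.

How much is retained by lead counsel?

$123,008.75

Fee base (net of costs): $790,241 − $10,100 = $780,141
First $53,000 at 34% = $18,020.00
Next $185,000 at 28% = $51,800.00
Next $58,000 at 24% = $13,920.00
Remaining $484,141 at 19% = $91,986.79
Fee: $18,020.00 + $51,800.00 + $13,920.00 + $91,986.79 = $175,726.79
Referral share: 30% of $175,726.79 = $52,718.04; lead counsel retains $175,726.79 − $52,718.04 = $123,008.75.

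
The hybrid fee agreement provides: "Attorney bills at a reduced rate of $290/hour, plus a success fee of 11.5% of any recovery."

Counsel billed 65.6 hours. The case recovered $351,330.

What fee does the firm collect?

$59,426.95

Hourly: 65.6 × $290 = $19,024.00
Success fee: 11.5% of $351,330 = $40,402.95
Total: $19,024.00 + $40,402.95 = $59,426.95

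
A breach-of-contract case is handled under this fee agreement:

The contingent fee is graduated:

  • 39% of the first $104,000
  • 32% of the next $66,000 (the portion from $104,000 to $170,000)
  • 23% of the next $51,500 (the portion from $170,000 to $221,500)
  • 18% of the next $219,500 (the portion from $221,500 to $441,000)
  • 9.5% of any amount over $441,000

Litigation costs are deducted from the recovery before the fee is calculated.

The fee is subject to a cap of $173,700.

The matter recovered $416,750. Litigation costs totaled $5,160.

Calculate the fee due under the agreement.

Fee base (net of costs): $416,750 − $5,160 = $411,590
First $104,000 at 39% = $40,560.00
Next $66,000 at 32% = $21,120.00
Next $51,500 at 23% = $11,845.00
Remaining $190,090 at 18% = $34,216.20
Fee: $40,560.00 + $21,120.00 + $11,845.00 + $34,216.20 = $107,741.20
$107,741.20 is under the $173,700 cap.

$107,741.20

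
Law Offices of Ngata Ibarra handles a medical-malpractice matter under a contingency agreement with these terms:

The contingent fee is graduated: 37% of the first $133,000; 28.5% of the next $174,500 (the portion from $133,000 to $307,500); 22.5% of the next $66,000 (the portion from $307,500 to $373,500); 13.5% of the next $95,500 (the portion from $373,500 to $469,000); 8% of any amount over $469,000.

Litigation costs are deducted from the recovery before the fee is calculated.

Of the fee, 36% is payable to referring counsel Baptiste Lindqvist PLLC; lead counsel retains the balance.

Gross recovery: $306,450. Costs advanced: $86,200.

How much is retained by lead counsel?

Fee base (net of costs): $306,450 − $86,200 = $220,250
First $133,000 at 37% = $49,210.00
Remaining $87,250 at 28.5% = $24,866.25
Fee: $49,210.00 + $24,866.25 = $74,076.25
Referral share: 36% of $74,076.25 = $26,667.45; lead counsel retains $74,076.25 − $26,667.45 = $47,408.80.

$47,408.80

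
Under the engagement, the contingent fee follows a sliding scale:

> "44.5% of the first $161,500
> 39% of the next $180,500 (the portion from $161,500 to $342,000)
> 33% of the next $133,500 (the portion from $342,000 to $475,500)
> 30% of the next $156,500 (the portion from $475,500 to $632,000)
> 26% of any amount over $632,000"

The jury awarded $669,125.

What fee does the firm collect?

First $161,500 at 44.5% = $71,867.50
Next $180,500 at 39% = $70,395.00
Next $133,500 at 33% = $44,055.00
Next $156,500 at 30% = $46,950.00
Remaining $37,125 at 26% = $9,652.50
Fee: $71,867.50 + $70,395.00 + $44,055.00 + $46,950.00 + $9,652.50 = $242,920.00

$242,920.00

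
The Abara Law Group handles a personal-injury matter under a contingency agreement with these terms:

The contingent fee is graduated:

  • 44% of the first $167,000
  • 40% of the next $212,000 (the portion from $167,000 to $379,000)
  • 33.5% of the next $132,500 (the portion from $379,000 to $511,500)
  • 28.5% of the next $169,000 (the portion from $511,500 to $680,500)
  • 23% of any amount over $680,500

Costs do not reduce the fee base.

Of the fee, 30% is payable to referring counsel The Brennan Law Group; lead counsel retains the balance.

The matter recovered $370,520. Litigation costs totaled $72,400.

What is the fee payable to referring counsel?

$46,466.40

Fee base is the gross recovery, $370,520; costs are reimbursed separately.
First $167,000 at 44% = $73,480.00
Remaining $203,520 at 40% = $81,408.00
Fee: $73,480.00 + $81,408.00 = $154,888.00
Referral share: 30% of $154,888.00 = $46,466.40; lead counsel retains $154,888.00 − $46,466.40 = $108,421.60.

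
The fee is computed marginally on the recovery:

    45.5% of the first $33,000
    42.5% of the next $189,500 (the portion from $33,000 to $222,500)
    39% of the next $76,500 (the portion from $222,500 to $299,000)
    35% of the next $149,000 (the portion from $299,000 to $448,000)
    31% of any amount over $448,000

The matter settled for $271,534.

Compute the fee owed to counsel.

$114,675.76

First $33,000 at 45.5% = $15,015.00
Next $189,500 at 42.5% = $80,537.50
Remaining $49,034 at 39% = $19,123.26
Fee: $15,015.00 + $80,537.50 + $19,123.26 = $114,675.76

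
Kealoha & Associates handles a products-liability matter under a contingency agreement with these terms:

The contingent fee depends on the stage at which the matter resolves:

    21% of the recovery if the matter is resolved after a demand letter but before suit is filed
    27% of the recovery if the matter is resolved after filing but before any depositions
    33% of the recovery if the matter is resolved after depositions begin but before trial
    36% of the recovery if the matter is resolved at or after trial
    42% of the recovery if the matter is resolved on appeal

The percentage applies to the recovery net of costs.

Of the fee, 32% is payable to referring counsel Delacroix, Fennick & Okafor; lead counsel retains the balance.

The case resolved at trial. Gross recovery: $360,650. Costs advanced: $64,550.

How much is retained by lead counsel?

Fee base (net of costs): $360,650 − $64,550 = $296,100
The matter resolved at trial, so the 36% rate applies.
$296,100 × 36% = $106,596.00
Referral share: 32% of $106,596.00 = $34,110.72; lead counsel retains $106,596.00 − $34,110.72 = $72,485.28.

$72,485.28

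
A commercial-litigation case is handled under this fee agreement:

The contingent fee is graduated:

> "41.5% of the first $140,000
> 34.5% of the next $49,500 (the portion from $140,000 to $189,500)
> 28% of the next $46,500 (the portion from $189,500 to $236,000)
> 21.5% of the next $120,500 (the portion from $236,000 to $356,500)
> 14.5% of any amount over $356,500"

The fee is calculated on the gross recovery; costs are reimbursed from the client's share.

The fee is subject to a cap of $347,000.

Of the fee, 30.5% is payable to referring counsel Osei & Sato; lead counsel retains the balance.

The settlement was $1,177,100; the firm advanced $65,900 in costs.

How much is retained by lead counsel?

Fee base is the gross recovery, $1,177,100; costs are reimbursed separately.
First $140,000 at 41.5% = $58,100.00
Next $49,500 at 34.5% = $17,077.50
Next $46,500 at 28% = $13,020.00
Next $120,500 at 21.5% = $25,907.50
Remaining $820,600 at 14.5% = $118,987.00
Fee: $58,100.00 + $17,077.50 + $13,020.00 + $25,907.50 + $118,987.00 = $233,092.00
$233,092.00 is under the $347,000 cap.
Referral share: 30.5% of $233,092.00 = $71,093.06; lead counsel retains $233,092.00 − $71,093.06 = $161,998.94.

$161,998.94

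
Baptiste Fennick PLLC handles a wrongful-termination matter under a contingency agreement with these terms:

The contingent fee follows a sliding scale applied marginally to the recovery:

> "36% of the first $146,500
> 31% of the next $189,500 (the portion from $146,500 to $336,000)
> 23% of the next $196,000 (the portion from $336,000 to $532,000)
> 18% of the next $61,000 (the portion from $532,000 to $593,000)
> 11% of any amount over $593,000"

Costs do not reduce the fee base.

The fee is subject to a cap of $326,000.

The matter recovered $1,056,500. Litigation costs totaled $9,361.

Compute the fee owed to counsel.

Fee base is the gross recovery, $1,056,500; costs are reimbursed separately.
First $146,500 at 36% = $52,740.00
Next $189,500 at 31% = $58,745.00
Next $196,000 at 23% = $45,080.00
Next $61,000 at 18% = $10,980.00
Remaining $463,500 at 11% = $50,985.00
Fee: $52,740.00 + $58,745.00 + $45,080.00 + $10,980.00 + $50,985.00 = $218,530.00
$218,530.00 is under the $326,000 cap.

$218,530.00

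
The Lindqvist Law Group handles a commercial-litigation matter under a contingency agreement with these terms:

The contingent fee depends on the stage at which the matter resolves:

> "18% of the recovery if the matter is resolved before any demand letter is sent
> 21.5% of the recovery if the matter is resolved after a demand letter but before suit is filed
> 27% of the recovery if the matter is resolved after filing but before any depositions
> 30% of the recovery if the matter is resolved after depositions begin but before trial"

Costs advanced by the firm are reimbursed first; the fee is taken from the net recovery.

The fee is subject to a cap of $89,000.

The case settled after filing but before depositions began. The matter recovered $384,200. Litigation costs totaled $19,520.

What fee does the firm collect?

Fee base (net of costs): $384,200 − $19,520 = $364,680
The matter settled after filing but before depositions began, so the 27% rate applies.
$364,680 × 27% = $98,463.60
$98,463.60 exceeds the $89,000 cap, so the fee is capped at $89,000.00.

$89,000.00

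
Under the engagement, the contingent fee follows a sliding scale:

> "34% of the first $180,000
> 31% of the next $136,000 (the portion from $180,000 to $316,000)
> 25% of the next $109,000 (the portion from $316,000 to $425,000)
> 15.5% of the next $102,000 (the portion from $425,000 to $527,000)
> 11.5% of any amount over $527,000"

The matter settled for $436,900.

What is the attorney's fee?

$132,454.50

First $180,000 at 34% = $61,200.00
Next $136,000 at 31% = $42,160.00
Next $109,000 at 25% = $27,250.00
Remaining $11,900 at 15.5% = $1,844.50
Fee: $61,200.00 + $42,160.00 + $27,250.00 + $1,844.50 = $132,454.50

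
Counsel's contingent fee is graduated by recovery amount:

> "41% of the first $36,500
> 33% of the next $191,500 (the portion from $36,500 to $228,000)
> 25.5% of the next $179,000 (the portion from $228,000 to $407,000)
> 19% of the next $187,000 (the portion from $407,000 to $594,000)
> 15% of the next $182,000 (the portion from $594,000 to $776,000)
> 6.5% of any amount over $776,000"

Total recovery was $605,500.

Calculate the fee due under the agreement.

First $36,500 at 41% = $14,965.00
Next $191,500 at 33% = $63,195.00
Next $179,000 at 25.5% = $45,645.00
Next $187,000 at 19% = $35,530.00
Remaining $11,500 at 15% = $1,725.00
Fee: $14,965.00 + $63,195.00 + $45,645.00 + $35,530.00 + $1,725.00 = $161,060.00

$161,060.00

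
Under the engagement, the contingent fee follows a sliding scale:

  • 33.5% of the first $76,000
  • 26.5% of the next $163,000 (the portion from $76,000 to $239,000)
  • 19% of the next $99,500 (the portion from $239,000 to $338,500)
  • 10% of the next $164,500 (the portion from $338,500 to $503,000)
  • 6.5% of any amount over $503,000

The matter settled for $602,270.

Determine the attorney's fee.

$110,462.55

First $76,000 at 33.5% = $25,460.00
Next $163,000 at 26.5% = $43,195.00
Next $99,500 at 19% = $18,905.00
Next $164,500 at 10% = $16,450.00
Remaining $99,270 at 6.5% = $6,452.55
Fee: $25,460.00 + $43,195.00 + $18,905.00 + $16,450.00 + $6,452.55 = $110,462.55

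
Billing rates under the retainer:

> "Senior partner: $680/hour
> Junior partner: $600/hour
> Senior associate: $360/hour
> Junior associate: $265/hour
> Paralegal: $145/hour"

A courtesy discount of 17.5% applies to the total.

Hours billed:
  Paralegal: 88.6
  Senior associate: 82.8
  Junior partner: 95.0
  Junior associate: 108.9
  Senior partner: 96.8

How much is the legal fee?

Senior partner: 96.8 × $680 = $65,824.00
Junior partner: 95.0 × $600 = $57,000.00
Senior associate: 82.8 × $360 = $29,808.00
Junior associate: 108.9 × $265 = $28,858.50
Paralegal: 88.6 × $145 = $12,847.00
Subtotal: $194,337.50
Less 17.5% discount: −$34,009.06
Total: $194,337.50 − $34,009.06 = $160,328.44

$160,328.44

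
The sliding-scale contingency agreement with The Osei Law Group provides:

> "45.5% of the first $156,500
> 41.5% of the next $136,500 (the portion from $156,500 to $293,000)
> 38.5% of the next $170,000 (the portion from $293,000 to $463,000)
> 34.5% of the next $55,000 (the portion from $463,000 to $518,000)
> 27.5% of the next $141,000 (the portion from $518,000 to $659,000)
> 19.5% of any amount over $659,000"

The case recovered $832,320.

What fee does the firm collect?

First $156,500 at 45.5% = $71,207.50
Next $136,500 at 41.5% = $56,647.50
Next $170,000 at 38.5% = $65,450.00
Next $55,000 at 34.5% = $18,975.00
Next $141,000 at 27.5% = $38,775.00
Remaining $173,320 at 19.5% = $33,797.40
Fee: $71,207.50 + $56,647.50 + $65,450.00 + $18,975.00 + $38,775.00 + $33,797.40 = $284,852.40

$284,852.40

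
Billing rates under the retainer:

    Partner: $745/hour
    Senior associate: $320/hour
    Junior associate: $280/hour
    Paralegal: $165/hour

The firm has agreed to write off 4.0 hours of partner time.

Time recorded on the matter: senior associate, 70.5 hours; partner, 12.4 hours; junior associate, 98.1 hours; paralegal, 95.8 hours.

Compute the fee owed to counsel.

$72,093.00

Partner: 12.4 × $745 = $9,238.00
Senior associate: 70.5 × $320 = $22,560.00
Junior associate: 98.1 × $280 = $27,468.00
Paralegal: 95.8 × $165 = $15,807.00
Subtotal: $75,073.00
Write-off: 4.0 × $745 = $2,980.00
Total: $75,073.00 − $2,980.00 = $72,093.00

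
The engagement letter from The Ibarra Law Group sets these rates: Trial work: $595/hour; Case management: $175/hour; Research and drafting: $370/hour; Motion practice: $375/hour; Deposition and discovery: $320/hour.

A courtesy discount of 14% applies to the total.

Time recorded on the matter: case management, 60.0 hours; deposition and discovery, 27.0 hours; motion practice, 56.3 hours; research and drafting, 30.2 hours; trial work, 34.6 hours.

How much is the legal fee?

Trial work: 34.6 × $595 = $20,587.00
Case management: 60.0 × $175 = $10,500.00
Research and drafting: 30.2 × $370 = $11,174.00
Motion practice: 56.3 × $375 = $21,112.50
Deposition and discovery: 27.0 × $320 = $8,640.00
Subtotal: $72,013.50
Less 14% discount: −$10,081.89
Total: $72,013.50 − $10,081.89 = $61,931.61

$61,931.61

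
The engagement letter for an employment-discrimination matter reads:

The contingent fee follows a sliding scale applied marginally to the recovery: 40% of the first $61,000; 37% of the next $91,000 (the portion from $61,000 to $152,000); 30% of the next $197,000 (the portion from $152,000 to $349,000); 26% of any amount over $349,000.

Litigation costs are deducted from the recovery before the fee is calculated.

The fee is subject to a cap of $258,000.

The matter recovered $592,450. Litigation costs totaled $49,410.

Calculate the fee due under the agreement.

Fee base (net of costs): $592,450 − $49,410 = $543,040
First $61,000 at 40% = $24,400.00
Next $91,000 at 37% = $33,670.00
Next $197,000 at 30% = $59,100.00
Remaining $194,040 at 26% = $50,450.40
Fee: $24,400.00 + $33,670.00 + $59,100.00 + $50,450.40 = $167,620.40
$167,620.40 is under the $258,000 cap.

$167,620.40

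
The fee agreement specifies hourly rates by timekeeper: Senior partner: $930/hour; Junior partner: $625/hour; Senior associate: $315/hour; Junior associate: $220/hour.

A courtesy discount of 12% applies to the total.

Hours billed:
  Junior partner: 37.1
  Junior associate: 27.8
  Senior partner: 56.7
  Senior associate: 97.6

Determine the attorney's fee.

$99,245.08

Senior partner: 56.7 × $930 = $52,731.00
Junior partner: 37.1 × $625 = $23,187.50
Senior associate: 97.6 × $315 = $30,744.00
Junior associate: 27.8 × $220 = $6,116.00
Subtotal: $112,778.50
Less 12% discount: −$13,533.42
Total: $112,778.50 − $13,533.42 = $99,245.08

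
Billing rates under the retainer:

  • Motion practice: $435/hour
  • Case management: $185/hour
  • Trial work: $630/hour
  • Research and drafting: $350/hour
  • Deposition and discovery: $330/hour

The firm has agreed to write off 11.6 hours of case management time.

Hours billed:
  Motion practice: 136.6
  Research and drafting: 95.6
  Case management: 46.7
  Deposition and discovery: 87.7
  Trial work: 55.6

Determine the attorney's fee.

$163,343.50

Motion practice: 136.6 × $435 = $59,421.00
Case management: 46.7 × $185 = $8,639.50
Trial work: 55.6 × $630 = $35,028.00
Research and drafting: 95.6 × $350 = $33,460.00
Deposition and discovery: 87.7 × $330 = $28,941.00
Subtotal: $165,489.50
Write-off: 11.6 × $185 = $2,146.00
Total: $165,489.50 − $2,146.00 = $163,343.50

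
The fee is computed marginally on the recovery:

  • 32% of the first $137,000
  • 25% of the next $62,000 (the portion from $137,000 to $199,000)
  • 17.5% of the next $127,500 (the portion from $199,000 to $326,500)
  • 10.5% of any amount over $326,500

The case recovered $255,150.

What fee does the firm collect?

$69,166.25

First $137,000 at 32% = $43,840.00
Next $62,000 at 25% = $15,500.00
Remaining $56,150 at 17.5% = $9,826.25
Fee: $43,840.00 + $15,500.00 + $9,826.25 = $69,166.25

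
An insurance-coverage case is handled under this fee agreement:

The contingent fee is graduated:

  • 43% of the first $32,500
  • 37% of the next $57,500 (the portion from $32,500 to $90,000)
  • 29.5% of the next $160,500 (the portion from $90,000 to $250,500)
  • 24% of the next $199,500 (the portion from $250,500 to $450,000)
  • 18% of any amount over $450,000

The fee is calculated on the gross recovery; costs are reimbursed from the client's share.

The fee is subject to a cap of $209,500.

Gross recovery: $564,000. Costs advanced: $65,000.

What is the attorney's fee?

Fee base is the gross recovery, $564,000; costs are reimbursed separately.
First $32,500 at 43% = $13,975.00
Next $57,500 at 37% = $21,275.00
Next $160,500 at 29.5% = $47,347.50
Next $199,500 at 24% = $47,880.00
Remaining $114,000 at 18% = $20,520.00
Fee: $13,975.00 + $21,275.00 + $47,347.50 + $47,880.00 + $20,520.00 = $150,997.50
$150,997.50 is under the $209,500 cap.

$150,997.50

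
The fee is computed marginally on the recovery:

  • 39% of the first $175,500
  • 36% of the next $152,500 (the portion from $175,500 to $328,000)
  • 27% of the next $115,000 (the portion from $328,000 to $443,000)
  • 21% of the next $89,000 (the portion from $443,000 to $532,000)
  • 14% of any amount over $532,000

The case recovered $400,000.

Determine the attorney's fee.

First $175,500 at 39% = $68,445.00
Next $152,500 at 36% = $54,900.00
Remaining $72,000 at 27% = $19,440.00
Fee: $68,445.00 + $54,900.00 + $19,440.00 = $142,785.00

$142,785.00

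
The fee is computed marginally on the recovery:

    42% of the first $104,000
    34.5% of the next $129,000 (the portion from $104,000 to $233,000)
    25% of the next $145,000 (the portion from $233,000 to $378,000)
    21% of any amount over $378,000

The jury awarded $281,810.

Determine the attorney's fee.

$100,387.50

First $104,000 at 42% = $43,680.00
Next $129,000 at 34.5% = $44,505.00
Remaining $48,810 at 25% = $12,202.50
Fee: $43,680.00 + $44,505.00 + $12,202.50 = $100,387.50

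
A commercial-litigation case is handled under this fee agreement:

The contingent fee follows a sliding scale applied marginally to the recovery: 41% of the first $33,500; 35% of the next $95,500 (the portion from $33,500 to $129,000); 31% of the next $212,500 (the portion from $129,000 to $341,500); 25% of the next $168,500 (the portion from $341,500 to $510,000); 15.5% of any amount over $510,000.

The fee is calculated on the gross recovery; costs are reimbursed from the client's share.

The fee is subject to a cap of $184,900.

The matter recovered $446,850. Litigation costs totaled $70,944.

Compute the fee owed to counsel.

$139,372.50

Fee base is the gross recovery, $446,850; costs are reimbursed separately.
First $33,500 at 41% = $13,735.00
Next $95,500 at 35% = $33,425.00
Next $212,500 at 31% = $65,875.00
Remaining $105,350 at 25% = $26,337.50
Fee: $13,735.00 + $33,425.00 + $65,875.00 + $26,337.50 = $139,372.50
$139,372.50 is under the $184,900 cap.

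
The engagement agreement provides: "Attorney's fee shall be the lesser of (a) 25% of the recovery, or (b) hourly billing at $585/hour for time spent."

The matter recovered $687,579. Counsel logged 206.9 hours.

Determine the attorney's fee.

$121,036.50

(a) 25% of $687,579 = $171,894.75
(b) 206.9 × $585 = $121,036.50
The lesser is (b): $121,036.50.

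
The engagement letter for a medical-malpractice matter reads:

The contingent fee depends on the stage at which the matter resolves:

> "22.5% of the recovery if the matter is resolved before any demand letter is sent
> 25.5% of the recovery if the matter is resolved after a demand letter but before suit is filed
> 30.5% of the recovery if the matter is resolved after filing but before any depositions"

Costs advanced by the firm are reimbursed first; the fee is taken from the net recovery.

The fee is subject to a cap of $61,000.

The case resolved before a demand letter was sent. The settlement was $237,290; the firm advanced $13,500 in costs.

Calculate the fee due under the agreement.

$50,352.75

Fee base (net of costs): $237,290 − $13,500 = $223,790
The matter resolved before a demand letter was sent, so the 22.5% rate applies.
$223,790 × 22.5% = $50,352.75
$50,352.75 is under the $61,000 cap.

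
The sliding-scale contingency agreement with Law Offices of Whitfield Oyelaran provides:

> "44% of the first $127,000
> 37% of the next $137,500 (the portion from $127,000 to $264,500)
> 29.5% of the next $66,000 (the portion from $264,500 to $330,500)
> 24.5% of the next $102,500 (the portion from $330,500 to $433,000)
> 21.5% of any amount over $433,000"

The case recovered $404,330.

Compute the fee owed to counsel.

First $127,000 at 44% = $55,880.00
Next $137,500 at 37% = $50,875.00
Next $66,000 at 29.5% = $19,470.00
Remaining $73,830 at 24.5% = $18,088.35
Fee: $55,880.00 + $50,875.00 + $19,470.00 + $18,088.35 = $144,313.35

$144,313.35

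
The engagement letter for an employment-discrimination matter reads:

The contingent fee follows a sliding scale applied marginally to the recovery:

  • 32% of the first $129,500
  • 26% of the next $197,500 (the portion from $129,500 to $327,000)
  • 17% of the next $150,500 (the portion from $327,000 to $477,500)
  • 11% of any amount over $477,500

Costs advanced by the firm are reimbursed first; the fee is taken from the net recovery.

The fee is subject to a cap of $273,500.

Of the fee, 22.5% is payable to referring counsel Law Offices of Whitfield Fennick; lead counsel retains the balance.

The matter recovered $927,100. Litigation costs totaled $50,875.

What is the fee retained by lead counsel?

$125,731.93

Fee base (net of costs): $927,100 − $50,875 = $876,225
First $129,500 at 32% = $41,440.00
Next $197,500 at 26% = $51,350.00
Next $150,500 at 17% = $25,585.00
Remaining $398,725 at 11% = $43,859.75
Fee: $41,440.00 + $51,350.00 + $25,585.00 + $43,859.75 = $162,234.75
$162,234.75 is under the $273,500 cap.
Referral share: 22.5% of $162,234.75 = $36,502.82; lead counsel retains $162,234.75 − $36,502.82 = $125,731.93.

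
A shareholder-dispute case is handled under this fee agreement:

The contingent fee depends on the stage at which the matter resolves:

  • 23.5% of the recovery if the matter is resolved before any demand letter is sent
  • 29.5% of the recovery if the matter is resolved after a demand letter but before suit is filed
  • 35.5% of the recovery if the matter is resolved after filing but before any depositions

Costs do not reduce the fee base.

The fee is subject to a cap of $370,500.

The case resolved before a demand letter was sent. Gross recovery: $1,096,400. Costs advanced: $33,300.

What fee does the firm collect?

$257,654.00

Fee base is the gross recovery, $1,096,400; costs are reimbursed separately.
The matter resolved before a demand letter was sent, so the 23.5% rate applies.
$1,096,400 × 23.5% = $257,654.00
$257,654.00 is under the $370,500 cap.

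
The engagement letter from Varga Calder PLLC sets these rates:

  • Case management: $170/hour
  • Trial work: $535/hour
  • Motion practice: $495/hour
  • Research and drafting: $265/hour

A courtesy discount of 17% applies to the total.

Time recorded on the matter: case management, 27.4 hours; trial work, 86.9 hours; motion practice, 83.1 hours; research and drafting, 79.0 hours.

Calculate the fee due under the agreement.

$93,971.77

Case management: 27.4 × $170 = $4,658.00
Trial work: 86.9 × $535 = $46,491.50
Motion practice: 83.1 × $495 = $41,134.50
Research and drafting: 79.0 × $265 = $20,935.00
Subtotal: $113,219.00
Less 17% discount: −$19,247.23
Total: $113,219.00 − $19,247.23 = $93,971.77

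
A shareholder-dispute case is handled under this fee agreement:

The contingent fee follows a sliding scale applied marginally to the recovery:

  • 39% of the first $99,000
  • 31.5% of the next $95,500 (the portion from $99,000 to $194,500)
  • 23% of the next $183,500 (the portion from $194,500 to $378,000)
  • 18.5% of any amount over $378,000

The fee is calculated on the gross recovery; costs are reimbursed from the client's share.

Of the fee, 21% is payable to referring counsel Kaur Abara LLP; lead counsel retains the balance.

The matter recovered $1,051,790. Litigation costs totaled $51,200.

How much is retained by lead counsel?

$186,083.43

Fee base is the gross recovery, $1,051,790; costs are reimbursed separately.
First $99,000 at 39% = $38,610.00
Next $95,500 at 31.5% = $30,082.50
Next $183,500 at 23% = $42,205.00
Remaining $673,790 at 18.5% = $124,651.15
Fee: $38,610.00 + $30,082.50 + $42,205.00 + $124,651.15 = $235,548.65
Referral share: 21% of $235,548.65 = $49,465.22; lead counsel retains $235,548.65 − $49,465.22 = $186,083.43.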